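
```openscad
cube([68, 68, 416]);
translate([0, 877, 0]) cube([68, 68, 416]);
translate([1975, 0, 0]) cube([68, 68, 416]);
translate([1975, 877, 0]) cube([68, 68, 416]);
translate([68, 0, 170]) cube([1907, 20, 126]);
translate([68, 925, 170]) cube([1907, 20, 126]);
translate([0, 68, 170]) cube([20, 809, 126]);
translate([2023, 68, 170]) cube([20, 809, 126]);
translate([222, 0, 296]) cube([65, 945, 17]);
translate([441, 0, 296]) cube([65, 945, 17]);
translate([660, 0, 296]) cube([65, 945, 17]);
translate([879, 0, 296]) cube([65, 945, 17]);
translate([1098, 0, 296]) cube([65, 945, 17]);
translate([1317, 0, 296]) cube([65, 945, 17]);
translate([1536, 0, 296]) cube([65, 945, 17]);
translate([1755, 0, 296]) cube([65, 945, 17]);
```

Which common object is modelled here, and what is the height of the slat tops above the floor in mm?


A bed frame. The slat-top height is 313 mm.

Four posts, four rails, and a row of slats — a bed frame. Slats sit on the rails at z = 170 + 126 = 296; with slat thickness 17, the top is 313 mm.


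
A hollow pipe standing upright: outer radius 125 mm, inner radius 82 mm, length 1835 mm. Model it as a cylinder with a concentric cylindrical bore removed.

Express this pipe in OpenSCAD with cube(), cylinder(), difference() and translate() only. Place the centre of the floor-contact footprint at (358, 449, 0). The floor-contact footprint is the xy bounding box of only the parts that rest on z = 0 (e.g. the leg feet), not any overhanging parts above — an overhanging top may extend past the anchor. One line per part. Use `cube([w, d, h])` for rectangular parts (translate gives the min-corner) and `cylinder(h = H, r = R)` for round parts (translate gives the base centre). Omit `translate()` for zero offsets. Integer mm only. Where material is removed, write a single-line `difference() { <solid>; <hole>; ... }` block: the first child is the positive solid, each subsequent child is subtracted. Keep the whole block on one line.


difference() { translate([358, 449, 0]) cylinder(h = 1835, r = 125); translate([358, 449, 0]) cylinder(h = 1835, r = 82); }


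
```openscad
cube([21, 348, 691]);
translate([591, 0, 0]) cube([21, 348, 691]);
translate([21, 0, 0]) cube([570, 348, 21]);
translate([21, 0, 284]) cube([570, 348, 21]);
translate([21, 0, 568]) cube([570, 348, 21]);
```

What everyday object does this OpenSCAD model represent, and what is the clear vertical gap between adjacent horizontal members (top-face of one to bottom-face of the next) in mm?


A bookshelf. The clear shelf gap is 263 mm.

Two tall side panels with 3 horizontal boards between them — a bookshelf. The first two shelf undersides are at z = 0 and z = 284; with shelf thickness 21, the clear gap is 284 − 0 − 21 = 263 mm.


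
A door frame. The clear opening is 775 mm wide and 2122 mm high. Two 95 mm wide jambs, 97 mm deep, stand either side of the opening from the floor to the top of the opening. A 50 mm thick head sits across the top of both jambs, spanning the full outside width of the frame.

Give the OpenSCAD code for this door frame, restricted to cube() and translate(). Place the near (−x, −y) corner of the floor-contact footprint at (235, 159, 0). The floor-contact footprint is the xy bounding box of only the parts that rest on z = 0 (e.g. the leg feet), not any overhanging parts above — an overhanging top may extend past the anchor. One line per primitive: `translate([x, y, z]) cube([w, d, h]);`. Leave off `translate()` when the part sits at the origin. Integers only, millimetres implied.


translate([235, 159, 0]) cube([95, 97, 2122]);
translate([1105, 159, 0]) cube([95, 97, 2122]);
translate([235, 159, 2122]) cube([965, 97, 50]);


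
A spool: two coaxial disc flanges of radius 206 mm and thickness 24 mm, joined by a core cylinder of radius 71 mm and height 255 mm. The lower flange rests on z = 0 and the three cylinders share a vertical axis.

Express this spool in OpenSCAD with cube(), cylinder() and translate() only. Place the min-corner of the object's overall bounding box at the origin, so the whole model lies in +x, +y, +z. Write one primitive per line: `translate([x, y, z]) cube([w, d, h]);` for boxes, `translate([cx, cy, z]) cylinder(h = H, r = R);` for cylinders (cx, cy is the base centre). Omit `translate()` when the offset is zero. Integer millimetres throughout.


translate([206, 206, 0]) cylinder(h = 24, r = 206);
translate([206, 206, 24]) cylinder(h = 255, r = 71);
translate([206, 206, 279]) cylinder(h = 24, r = 206);


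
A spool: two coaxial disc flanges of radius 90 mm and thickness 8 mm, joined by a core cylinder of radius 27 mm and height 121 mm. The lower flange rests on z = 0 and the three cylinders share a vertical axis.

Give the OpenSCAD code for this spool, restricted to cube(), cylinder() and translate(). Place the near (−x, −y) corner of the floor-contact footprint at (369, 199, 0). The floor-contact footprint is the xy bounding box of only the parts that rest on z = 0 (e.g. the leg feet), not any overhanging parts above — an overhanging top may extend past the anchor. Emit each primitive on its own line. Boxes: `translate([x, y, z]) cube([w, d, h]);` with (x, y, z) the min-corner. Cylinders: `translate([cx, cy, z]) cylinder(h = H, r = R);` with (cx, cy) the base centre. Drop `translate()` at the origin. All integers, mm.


translate([459, 289, 0]) cylinder(h = 8, r = 90);
translate([459, 289, 8]) cylinder(h = 121, r = 27);
translate([459, 289, 129]) cylinder(h = 8, r = 90);


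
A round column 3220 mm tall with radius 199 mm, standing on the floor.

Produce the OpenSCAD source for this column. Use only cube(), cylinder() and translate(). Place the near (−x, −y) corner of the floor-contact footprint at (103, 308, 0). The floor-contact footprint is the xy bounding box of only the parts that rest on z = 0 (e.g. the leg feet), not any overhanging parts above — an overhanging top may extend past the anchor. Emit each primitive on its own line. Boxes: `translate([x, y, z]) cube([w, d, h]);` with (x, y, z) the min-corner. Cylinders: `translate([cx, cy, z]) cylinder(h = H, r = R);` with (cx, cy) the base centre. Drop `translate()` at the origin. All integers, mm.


translate([302, 507, 0]) cylinder(h = 3220, r = 199);


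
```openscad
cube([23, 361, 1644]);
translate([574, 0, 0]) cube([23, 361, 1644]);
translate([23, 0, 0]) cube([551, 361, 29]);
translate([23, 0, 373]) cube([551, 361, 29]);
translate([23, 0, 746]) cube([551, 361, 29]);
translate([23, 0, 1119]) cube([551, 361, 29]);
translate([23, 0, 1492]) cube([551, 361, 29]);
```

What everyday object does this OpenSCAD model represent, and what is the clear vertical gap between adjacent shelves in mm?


A bookshelf. The clear shelf gap is 344 mm.

Two tall side panels with 5 horizontal boards between them — a bookshelf. The first two shelf undersides are at z = 0 and z = 373; with shelf thickness 29, the clear gap is 373 − 0 − 29 = 344 mm.


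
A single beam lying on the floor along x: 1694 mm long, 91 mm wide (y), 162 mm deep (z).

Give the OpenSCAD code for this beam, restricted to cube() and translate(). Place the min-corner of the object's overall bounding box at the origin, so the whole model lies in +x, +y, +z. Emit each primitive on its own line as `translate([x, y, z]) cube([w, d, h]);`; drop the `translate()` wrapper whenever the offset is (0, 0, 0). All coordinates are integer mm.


cube([1694, 91, 162]);


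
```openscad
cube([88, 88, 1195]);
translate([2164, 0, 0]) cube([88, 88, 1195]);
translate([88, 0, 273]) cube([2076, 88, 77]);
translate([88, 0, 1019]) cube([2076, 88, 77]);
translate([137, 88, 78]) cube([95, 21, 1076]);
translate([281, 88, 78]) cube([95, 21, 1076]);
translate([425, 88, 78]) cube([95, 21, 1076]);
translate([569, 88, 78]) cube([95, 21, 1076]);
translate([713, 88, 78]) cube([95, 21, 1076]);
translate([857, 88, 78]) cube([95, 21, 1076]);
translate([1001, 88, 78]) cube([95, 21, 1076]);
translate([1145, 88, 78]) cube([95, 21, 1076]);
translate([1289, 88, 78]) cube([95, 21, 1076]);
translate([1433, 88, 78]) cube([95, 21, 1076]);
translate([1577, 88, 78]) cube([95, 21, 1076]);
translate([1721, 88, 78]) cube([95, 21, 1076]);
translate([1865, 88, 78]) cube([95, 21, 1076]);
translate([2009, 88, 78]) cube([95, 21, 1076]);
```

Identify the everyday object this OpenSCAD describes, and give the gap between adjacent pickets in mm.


A fence section. The picket gap is 49 mm.

Two posts, two rails, 14 pickets — a fence section. Span 2076 mm holds 14 pickets of 95 mm with 15 equal gaps: ⌊(2076 − 14·95) / 15⌋ = 49 mm.


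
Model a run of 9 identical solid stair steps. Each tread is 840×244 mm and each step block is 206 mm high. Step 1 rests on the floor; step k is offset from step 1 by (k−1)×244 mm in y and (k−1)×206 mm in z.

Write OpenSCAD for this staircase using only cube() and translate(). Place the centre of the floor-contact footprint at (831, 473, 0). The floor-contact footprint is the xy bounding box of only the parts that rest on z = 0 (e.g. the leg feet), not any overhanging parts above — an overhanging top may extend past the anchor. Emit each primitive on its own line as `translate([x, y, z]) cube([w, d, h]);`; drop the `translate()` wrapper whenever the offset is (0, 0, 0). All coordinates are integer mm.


translate([411, 351, 0]) cube([840, 244, 206]);
translate([411, 595, 206]) cube([840, 244, 206]);
translate([411, 839, 412]) cube([840, 244, 206]);
translate([411, 1083, 618]) cube([840, 244, 206]);
translate([411, 1327, 824]) cube([840, 244, 206]);
translate([411, 1571, 1030]) cube([840, 244, 206]);
translate([411, 1815, 1236]) cube([840, 244, 206]);
translate([411, 2059, 1442]) cube([840, 244, 206]);
translate([411, 2303, 1648]) cube([840, 244, 206]);


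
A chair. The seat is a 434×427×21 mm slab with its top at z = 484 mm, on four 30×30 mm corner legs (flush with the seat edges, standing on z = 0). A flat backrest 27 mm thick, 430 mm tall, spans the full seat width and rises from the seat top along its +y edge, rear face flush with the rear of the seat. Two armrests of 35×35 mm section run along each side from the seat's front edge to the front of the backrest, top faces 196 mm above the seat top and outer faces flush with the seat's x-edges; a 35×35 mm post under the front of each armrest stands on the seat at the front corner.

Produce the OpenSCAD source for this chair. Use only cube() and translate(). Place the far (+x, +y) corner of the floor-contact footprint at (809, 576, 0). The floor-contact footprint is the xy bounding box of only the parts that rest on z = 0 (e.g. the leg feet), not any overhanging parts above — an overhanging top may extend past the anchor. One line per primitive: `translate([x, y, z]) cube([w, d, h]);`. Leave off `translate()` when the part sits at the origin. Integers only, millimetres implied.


translate([375, 149, 463]) cube([434, 427, 21]);
translate([375, 149, 0]) cube([30, 30, 463]);
translate([779, 149, 0]) cube([30, 30, 463]);
translate([375, 546, 0]) cube([30, 30, 463]);
translate([779, 546, 0]) cube([30, 30, 463]);
translate([375, 549, 484]) cube([434, 27, 430]);
translate([375, 149, 645]) cube([35, 400, 35]);
translate([774, 149, 645]) cube([35, 400, 35]);
translate([375, 149, 484]) cube([35, 35, 161]);
translate([774, 149, 484]) cube([35, 35, 161]);


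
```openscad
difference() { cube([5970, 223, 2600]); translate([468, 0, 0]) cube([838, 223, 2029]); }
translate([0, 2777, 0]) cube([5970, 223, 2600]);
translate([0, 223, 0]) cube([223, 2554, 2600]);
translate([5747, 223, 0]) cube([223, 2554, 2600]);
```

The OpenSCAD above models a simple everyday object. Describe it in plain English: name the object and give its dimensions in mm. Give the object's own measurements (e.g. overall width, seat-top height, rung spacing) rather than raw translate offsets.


A single room: four walls, each 2600 mm tall and 223 mm thick, enclosing an outside footprint 5970×3000 mm (x × y), no floor or roof. The front and back walls (−y and +y sides) run the full x-width; the side walls fit between their inner faces. A door opening 838 mm wide and 2029 mm tall is cut through the front wall from the floor up, its −x edge 468 mm from the wall's −x end.


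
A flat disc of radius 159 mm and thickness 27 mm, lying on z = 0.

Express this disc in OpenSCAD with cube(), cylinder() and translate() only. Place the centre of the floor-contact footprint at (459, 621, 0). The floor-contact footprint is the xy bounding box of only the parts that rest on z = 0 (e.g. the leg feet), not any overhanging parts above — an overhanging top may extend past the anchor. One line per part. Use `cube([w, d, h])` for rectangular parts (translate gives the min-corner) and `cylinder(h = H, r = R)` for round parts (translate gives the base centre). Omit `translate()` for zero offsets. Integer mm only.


translate([459, 621, 0]) cylinder(h = 27, r = 159);


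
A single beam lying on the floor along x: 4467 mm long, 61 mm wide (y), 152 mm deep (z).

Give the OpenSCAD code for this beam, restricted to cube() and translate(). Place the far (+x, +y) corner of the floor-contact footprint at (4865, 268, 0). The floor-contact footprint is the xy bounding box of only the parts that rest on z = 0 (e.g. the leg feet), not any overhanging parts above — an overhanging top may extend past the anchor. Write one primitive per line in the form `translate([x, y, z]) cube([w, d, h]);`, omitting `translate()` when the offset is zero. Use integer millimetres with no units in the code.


translate([398, 207, 0]) cube([4467, 61, 152]);


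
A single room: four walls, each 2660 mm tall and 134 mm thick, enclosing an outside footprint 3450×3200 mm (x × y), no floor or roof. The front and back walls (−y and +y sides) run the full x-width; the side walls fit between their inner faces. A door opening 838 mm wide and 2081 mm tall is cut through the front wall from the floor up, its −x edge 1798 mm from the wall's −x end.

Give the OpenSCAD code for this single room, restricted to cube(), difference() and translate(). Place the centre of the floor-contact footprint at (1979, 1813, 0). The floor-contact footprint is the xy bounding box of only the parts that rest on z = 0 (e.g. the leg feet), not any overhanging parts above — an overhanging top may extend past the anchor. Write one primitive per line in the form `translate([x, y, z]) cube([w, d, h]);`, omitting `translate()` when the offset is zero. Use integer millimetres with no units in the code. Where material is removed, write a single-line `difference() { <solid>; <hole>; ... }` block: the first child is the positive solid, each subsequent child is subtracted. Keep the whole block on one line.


difference() { translate([254, 213, 0]) cube([3450, 134, 2660]); translate([2052, 213, 0]) cube([838, 134, 2081]); }
translate([254, 3279, 0]) cube([3450, 134, 2660]);
translate([254, 347, 0]) cube([134, 2932, 2660]);
translate([3570, 347, 0]) cube([134, 2932, 2660]);


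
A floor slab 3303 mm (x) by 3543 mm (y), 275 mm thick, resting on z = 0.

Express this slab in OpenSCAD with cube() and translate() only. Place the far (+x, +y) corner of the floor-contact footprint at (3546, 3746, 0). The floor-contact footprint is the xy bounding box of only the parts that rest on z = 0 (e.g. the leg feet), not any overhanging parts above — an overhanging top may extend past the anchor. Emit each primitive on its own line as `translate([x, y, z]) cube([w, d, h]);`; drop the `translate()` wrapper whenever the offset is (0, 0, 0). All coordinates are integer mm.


translate([243, 203, 0]) cube([3303, 3543, 275]);


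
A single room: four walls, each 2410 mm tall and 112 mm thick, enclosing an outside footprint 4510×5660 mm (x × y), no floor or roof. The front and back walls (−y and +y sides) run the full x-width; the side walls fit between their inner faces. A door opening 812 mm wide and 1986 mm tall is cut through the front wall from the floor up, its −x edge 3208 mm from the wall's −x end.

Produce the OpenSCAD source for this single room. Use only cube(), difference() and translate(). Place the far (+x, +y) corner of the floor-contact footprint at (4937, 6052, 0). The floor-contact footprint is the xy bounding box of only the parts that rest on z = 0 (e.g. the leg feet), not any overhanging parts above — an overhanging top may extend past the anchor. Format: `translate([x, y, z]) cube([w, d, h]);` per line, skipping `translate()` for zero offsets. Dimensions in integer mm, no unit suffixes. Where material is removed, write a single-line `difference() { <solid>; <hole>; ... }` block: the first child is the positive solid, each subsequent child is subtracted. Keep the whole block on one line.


difference() { translate([427, 392, 0]) cube([4510, 112, 2410]); translate([3635, 392, 0]) cube([812, 112, 1986]); }
translate([427, 5940, 0]) cube([4510, 112, 2410]);
translate([427, 504, 0]) cube([112, 5436, 2410]);
translate([4825, 504, 0]) cube([112, 5436, 2410]);


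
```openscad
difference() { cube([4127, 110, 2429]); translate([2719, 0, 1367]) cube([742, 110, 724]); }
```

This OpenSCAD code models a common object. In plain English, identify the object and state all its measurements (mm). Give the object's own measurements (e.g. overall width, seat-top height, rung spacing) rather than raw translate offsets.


A wall 4127 mm long (x), 110 mm thick (y), 2429 mm tall, with a rectangular window opening cut through it. The opening is 742 mm wide and 724 mm tall; its sill is at z = 1367 mm and its near (−x) edge is 2719 mm from the wall's −x end. The opening passes through the full wall thickness.


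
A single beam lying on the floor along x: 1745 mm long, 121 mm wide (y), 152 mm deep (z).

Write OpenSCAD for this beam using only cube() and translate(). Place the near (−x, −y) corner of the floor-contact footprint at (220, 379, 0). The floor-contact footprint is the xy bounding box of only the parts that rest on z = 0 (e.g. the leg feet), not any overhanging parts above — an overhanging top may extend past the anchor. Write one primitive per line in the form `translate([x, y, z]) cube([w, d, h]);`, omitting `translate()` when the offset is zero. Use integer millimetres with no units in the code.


translate([220, 379, 0]) cube([1745, 121, 152]);


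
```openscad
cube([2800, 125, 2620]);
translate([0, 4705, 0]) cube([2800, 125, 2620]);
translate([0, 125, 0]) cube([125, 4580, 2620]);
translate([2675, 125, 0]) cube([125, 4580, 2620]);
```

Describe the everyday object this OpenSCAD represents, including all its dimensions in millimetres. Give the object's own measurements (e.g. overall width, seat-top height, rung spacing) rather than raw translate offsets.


The wall frame of a small rectangular building: four walls, each 2620 mm tall and 125 mm thick, enclosing a footprint 2800 mm (x) by 4830 mm (y) outside-to-outside, with no floor or roof. The front and back walls (the −y and +y sides) span the full width; the two side walls fit between them.


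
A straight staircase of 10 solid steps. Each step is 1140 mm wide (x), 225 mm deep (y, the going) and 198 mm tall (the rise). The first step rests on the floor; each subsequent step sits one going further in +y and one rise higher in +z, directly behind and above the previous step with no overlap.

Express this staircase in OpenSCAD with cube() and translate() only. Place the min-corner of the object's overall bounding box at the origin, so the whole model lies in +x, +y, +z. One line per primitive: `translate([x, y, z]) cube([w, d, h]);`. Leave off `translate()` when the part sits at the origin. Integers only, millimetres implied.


cube([1140, 225, 198]);
translate([0, 225, 198]) cube([1140, 225, 198]);
translate([0, 450, 396]) cube([1140, 225, 198]);
translate([0, 675, 594]) cube([1140, 225, 198]);
translate([0, 900, 792]) cube([1140, 225, 198]);
translate([0, 1125, 990]) cube([1140, 225, 198]);
translate([0, 1350, 1188]) cube([1140, 225, 198]);
translate([0, 1575, 1386]) cube([1140, 225, 198]);
translate([0, 1800, 1584]) cube([1140, 225, 198]);
translate([0, 2025, 1782]) cube([1140, 225, 198]);


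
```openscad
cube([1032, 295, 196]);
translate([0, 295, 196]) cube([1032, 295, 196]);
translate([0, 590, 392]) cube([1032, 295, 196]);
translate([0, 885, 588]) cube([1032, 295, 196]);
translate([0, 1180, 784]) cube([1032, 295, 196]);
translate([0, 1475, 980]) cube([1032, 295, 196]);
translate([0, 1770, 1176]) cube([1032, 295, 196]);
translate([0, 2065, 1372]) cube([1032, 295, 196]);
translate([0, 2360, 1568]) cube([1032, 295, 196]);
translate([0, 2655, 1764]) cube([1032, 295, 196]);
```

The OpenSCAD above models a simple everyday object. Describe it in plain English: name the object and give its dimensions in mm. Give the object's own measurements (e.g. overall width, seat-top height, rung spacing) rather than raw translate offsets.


A straight staircase of 10 solid steps. Each step is 1032 mm wide (x), 295 mm deep (y, the going) and 196 mm tall (the rise). The first step rests on the floor; each subsequent step sits one going further in +y and one rise higher in +z, directly behind and above the previous step with no overlap.


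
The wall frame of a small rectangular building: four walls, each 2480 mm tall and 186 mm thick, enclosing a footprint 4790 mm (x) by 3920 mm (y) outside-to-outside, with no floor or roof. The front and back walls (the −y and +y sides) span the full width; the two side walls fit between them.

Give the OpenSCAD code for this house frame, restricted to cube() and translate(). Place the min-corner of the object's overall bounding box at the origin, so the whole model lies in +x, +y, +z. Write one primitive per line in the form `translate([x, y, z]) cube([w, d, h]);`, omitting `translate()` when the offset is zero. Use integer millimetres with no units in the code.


cube([4790, 186, 2480]);
translate([0, 3734, 0]) cube([4790, 186, 2480]);
translate([0, 186, 0]) cube([186, 3548, 2480]);
translate([4604, 186, 0]) cube([186, 3548, 2480]);


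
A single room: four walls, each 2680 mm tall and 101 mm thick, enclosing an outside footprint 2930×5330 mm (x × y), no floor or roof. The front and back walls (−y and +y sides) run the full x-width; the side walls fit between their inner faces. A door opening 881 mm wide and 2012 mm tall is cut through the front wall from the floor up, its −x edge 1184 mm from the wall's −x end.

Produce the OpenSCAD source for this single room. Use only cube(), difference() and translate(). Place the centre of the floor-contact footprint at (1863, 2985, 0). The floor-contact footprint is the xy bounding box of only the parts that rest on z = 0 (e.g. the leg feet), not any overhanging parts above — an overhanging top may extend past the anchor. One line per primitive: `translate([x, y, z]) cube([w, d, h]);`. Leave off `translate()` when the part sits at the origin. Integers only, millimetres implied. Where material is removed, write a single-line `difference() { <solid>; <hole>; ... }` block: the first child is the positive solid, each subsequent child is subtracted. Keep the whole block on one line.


difference() { translate([398, 320, 0]) cube([2930, 101, 2680]); translate([1582, 320, 0]) cube([881, 101, 2012]); }
translate([398, 5549, 0]) cube([2930, 101, 2680]);
translate([398, 421, 0]) cube([101, 5128, 2680]);
translate([3227, 421, 0]) cube([101, 5128, 2680]);


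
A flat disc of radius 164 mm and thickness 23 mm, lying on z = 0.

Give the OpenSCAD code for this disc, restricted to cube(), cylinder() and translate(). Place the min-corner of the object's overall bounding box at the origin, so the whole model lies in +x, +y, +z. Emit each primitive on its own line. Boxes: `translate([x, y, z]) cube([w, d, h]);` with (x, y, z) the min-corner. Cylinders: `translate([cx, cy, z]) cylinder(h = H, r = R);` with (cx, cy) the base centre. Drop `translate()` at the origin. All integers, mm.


translate([164, 164, 0]) cylinder(h = 23, r = 164);


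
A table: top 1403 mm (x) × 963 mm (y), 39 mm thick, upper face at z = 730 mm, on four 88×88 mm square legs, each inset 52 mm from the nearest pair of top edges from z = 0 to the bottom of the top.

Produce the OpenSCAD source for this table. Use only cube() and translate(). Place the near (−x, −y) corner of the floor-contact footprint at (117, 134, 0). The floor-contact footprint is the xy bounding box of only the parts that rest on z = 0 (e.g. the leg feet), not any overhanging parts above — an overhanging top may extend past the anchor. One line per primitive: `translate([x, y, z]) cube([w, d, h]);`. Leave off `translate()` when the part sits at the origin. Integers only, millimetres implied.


translate([65, 82, 691]) cube([1403, 963, 39]);
translate([117, 134, 0]) cube([88, 88, 691]);
translate([1328, 134, 0]) cube([88, 88, 691]);
translate([117, 905, 0]) cube([88, 88, 691]);
translate([1328, 905, 0]) cube([88, 88, 691]);


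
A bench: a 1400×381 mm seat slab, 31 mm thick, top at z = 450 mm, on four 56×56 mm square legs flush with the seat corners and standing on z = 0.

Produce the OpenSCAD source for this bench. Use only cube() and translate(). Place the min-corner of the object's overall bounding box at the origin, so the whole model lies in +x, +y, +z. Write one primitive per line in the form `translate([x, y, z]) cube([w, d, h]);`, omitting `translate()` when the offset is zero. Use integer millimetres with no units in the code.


translate([0, 0, 419]) cube([1400, 381, 31]);
cube([56, 56, 419]);
translate([0, 325, 0]) cube([56, 56, 419]);
translate([1344, 0, 0]) cube([56, 56, 419]);
translate([1344, 325, 0]) cube([56, 56, 419]);


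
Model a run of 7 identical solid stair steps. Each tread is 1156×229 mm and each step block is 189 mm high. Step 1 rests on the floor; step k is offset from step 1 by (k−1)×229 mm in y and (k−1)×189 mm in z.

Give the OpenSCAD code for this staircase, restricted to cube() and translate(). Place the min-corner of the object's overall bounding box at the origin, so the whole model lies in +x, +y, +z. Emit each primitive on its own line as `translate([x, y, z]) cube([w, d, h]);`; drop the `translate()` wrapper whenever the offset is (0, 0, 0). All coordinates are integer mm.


cube([1156, 229, 189]);
translate([0, 229, 189]) cube([1156, 229, 189]);
translate([0, 458, 378]) cube([1156, 229, 189]);
translate([0, 687, 567]) cube([1156, 229, 189]);
translate([0, 916, 756]) cube([1156, 229, 189]);
translate([0, 1145, 945]) cube([1156, 229, 189]);
translate([0, 1374, 1134]) cube([1156, 229, 189]);


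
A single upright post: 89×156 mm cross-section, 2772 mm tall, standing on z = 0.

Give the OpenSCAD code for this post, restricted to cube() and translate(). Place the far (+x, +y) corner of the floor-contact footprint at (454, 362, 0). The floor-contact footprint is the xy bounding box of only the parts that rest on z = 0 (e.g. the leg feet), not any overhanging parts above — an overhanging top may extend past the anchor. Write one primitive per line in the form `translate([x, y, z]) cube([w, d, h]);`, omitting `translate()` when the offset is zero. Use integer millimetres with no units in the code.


translate([365, 206, 0]) cube([89, 156, 2772]);


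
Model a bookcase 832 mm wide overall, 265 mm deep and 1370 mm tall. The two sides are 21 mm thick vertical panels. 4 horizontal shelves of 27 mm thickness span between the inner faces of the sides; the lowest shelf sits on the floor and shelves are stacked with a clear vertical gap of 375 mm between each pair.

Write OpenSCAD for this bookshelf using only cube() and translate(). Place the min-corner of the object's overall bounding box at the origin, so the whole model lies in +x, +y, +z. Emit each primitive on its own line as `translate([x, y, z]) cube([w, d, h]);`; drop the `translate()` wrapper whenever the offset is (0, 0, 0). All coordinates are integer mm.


cube([21, 265, 1370]);
translate([811, 0, 0]) cube([21, 265, 1370]);
translate([21, 0, 0]) cube([790, 265, 27]);
translate([21, 0, 402]) cube([790, 265, 27]);
translate([21, 0, 804]) cube([790, 265, 27]);
translate([21, 0, 1206]) cube([790, 265, 27]);


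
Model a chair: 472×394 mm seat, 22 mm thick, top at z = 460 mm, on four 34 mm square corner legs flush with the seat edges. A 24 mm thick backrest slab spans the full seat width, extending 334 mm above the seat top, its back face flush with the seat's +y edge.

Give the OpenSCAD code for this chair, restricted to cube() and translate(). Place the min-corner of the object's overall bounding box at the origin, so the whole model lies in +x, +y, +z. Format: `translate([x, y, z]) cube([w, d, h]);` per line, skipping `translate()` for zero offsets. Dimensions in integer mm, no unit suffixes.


// leg_h = 460 - 22 = 438
translate([0, 0, 438]) cube([472, 394, 22]);
cube([34, 34, 438]);
translate([438, 0, 0]) cube([34, 34, 438]);
translate([0, 360, 0]) cube([34, 34, 438]);
translate([438, 360, 0]) cube([34, 34, 438]);
translate([0, 370, 460]) cube([472, 24, 334]);


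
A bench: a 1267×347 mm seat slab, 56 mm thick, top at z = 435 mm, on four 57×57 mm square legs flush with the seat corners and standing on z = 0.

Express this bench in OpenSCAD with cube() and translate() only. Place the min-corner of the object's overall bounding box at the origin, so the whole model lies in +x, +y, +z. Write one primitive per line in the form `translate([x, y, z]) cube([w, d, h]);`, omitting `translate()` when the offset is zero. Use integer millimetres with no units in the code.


translate([0, 0, 379]) cube([1267, 347, 56]);
cube([57, 57, 379]);
translate([0, 290, 0]) cube([57, 57, 379]);
translate([1210, 0, 0]) cube([57, 57, 379]);
translate([1210, 290, 0]) cube([57, 57, 379]);


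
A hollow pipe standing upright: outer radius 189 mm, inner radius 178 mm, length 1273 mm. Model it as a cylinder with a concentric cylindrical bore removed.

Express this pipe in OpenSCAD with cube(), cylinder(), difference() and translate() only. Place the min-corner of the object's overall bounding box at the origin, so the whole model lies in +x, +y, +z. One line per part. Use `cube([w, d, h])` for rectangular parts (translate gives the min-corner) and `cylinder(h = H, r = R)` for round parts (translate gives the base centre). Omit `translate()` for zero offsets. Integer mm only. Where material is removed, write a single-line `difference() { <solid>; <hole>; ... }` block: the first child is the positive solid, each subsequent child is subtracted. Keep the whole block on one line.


difference() { translate([189, 189, 0]) cylinder(h = 1273, r = 189); translate([189, 189, 0]) cylinder(h = 1273, r = 178); }


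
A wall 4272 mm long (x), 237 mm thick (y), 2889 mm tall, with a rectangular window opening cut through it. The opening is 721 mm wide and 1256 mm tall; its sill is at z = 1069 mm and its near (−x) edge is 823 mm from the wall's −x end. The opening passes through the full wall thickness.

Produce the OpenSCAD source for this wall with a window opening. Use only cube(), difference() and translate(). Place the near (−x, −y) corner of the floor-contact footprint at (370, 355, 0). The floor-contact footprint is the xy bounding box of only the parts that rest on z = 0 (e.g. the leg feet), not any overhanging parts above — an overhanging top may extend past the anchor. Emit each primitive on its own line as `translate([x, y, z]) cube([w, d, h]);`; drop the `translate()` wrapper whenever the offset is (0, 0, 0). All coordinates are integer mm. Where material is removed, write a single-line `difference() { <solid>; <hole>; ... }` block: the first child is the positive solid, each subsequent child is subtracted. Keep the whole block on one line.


difference() { translate([370, 355, 0]) cube([4272, 237, 2889]); translate([1193, 355, 1069]) cube([721, 237, 1256]); }


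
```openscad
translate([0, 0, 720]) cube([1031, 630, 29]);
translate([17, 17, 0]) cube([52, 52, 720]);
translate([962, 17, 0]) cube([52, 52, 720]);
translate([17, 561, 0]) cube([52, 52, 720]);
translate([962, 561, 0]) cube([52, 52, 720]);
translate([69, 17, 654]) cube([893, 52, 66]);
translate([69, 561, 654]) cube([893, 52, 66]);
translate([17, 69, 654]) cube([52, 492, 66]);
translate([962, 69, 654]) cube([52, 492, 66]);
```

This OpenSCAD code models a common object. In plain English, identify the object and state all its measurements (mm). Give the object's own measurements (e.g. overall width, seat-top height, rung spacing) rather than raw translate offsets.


A table: top 1031 mm (x) × 630 mm (y), 29 mm thick, upper face at z = 749 mm, on four 52×52 mm square legs, each inset 17 mm from the nearest pair of top edges from z = 0 to the bottom of the top. Four apron rails, 52 mm thick and 66 mm tall, run between adjacent legs with their top edges flush with the underside of the top and their outer faces flush with the legs' outer faces.


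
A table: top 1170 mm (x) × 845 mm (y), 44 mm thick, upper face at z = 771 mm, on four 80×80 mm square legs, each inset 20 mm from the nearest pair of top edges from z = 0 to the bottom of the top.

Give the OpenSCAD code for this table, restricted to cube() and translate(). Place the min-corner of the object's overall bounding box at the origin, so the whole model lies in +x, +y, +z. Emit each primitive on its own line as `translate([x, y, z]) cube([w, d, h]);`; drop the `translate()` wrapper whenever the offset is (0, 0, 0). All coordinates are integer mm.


translate([0, 0, 727]) cube([1170, 845, 44]);
translate([20, 20, 0]) cube([80, 80, 727]);
translate([1070, 20, 0]) cube([80, 80, 727]);
translate([20, 745, 0]) cube([80, 80, 727]);
translate([1070, 745, 0]) cube([80, 80, 727]);


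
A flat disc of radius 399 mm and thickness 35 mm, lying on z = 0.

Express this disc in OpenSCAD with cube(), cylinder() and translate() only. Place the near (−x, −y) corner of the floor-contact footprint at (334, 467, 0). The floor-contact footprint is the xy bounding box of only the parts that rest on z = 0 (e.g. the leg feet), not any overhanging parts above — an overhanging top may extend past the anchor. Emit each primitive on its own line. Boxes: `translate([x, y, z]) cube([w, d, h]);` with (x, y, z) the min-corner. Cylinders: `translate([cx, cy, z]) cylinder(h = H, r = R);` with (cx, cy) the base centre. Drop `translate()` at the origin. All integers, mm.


translate([733, 866, 0]) cylinder(h = 35, r = 399);


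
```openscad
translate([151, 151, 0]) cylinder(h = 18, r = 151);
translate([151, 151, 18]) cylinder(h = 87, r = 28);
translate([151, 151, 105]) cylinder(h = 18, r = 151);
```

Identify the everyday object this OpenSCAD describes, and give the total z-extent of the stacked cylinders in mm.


A spool. The overall height is 123 mm.

Three coaxial cylinders, large–small–large — a spool. Two 18 mm flanges and a 87 mm core give 18 + 87 + 18 = 123 mm.


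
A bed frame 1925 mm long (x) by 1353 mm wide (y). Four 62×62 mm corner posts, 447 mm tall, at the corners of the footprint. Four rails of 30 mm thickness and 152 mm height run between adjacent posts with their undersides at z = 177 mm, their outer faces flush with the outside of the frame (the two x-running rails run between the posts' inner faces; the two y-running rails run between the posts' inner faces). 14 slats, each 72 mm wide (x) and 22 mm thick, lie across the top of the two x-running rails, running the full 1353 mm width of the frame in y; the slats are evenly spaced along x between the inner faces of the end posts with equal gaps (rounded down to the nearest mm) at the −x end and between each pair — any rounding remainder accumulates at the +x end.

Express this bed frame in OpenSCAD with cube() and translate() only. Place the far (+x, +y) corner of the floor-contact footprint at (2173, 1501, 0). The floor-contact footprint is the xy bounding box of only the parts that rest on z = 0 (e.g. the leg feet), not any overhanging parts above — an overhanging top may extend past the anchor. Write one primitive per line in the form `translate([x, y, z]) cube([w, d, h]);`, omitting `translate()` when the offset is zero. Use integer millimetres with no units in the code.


// slat z = rail_z + rail_h = 177 + 152 = 329
// slat gap = ⌊(1801 − 14·72) / 15⌋ = 52
translate([248, 148, 0]) cube([62, 62, 447]);
translate([248, 1439, 0]) cube([62, 62, 447]);
translate([2111, 148, 0]) cube([62, 62, 447]);
translate([2111, 1439, 0]) cube([62, 62, 447]);
translate([310, 148, 177]) cube([1801, 30, 152]);
translate([310, 1471, 177]) cube([1801, 30, 152]);
translate([248, 210, 177]) cube([30, 1229, 152]);
translate([2143, 210, 177]) cube([30, 1229, 152]);
translate([362, 148, 329]) cube([72, 1353, 22]);
translate([486, 148, 329]) cube([72, 1353, 22]);
translate([610, 148, 329]) cube([72, 1353, 22]);
translate([734, 148, 329]) cube([72, 1353, 22]);
translate([858, 148, 329]) cube([72, 1353, 22]);
translate([982, 148, 329]) cube([72, 1353, 22]);
translate([1106, 148, 329]) cube([72, 1353, 22]);
translate([1230, 148, 329]) cube([72, 1353, 22]);
translate([1354, 148, 329]) cube([72, 1353, 22]);
translate([1478, 148, 329]) cube([72, 1353, 22]);
translate([1602, 148, 329]) cube([72, 1353, 22]);
translate([1726, 148, 329]) cube([72, 1353, 22]);
translate([1850, 148, 329]) cube([72, 1353, 22]);
translate([1974, 148, 329]) cube([72, 1353, 22]);


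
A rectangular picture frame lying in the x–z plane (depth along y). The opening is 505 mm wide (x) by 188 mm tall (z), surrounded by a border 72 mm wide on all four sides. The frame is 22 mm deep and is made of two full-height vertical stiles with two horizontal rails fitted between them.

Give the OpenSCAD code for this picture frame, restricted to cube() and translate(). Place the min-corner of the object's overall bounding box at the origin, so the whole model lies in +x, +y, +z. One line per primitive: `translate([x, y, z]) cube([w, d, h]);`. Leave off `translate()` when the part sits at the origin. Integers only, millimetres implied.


cube([72, 22, 332]);
translate([577, 0, 0]) cube([72, 22, 332]);
translate([72, 0, 0]) cube([505, 22, 72]);
translate([72, 0, 260]) cube([505, 22, 72]);


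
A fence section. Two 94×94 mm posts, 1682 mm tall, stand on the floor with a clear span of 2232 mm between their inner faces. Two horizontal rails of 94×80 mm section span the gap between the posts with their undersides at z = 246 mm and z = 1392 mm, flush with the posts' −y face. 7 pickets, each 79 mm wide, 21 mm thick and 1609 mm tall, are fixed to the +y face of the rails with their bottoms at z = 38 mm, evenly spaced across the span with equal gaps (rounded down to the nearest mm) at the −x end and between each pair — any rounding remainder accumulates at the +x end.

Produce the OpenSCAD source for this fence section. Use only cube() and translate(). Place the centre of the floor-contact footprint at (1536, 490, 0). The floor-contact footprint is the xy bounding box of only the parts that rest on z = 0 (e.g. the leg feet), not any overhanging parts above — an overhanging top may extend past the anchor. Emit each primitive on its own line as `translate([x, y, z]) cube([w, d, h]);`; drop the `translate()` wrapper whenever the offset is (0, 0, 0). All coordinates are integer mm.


translate([326, 443, 0]) cube([94, 94, 1682]);
translate([2652, 443, 0]) cube([94, 94, 1682]);
translate([420, 443, 246]) cube([2232, 94, 80]);
translate([420, 443, 1392]) cube([2232, 94, 80]);
translate([629, 537, 38]) cube([79, 21, 1609]);
translate([917, 537, 38]) cube([79, 21, 1609]);
translate([1205, 537, 38]) cube([79, 21, 1609]);
translate([1493, 537, 38]) cube([79, 21, 1609]);
translate([1781, 537, 38]) cube([79, 21, 1609]);
translate([2069, 537, 38]) cube([79, 21, 1609]);
translate([2357, 537, 38]) cube([79, 21, 1609]);


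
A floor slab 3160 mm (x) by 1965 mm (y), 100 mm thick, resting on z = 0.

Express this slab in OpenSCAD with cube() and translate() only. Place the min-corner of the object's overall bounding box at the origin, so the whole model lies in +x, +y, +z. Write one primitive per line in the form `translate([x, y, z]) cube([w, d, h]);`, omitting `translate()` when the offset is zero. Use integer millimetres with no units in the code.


cube([3160, 1965, 100]);
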